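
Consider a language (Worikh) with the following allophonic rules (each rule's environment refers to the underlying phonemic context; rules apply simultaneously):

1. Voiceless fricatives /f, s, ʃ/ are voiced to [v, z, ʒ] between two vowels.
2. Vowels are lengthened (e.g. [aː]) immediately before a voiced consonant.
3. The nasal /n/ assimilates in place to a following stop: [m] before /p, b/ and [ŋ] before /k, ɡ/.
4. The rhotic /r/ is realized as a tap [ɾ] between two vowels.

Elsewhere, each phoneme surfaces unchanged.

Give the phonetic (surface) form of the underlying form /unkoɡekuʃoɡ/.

[uːŋkoːɡekuʒoːɡ]

/u/ — word-initial, before a voiced consonant — surfaces as [uː] (rule 2).
/n/ — between /u/ and /k/, before a labial or velar stop — surfaces as [ŋ] (rule 3).
/k/ stays [k].
/o/ (between /k/ and /ɡ/): before a voiced consonant, so rule 2 applies → [oː].
/ɡ/ — not in any rule's target class → [ɡ].
/e/ (between /ɡ/ and /k/) fails the environment for rule 2, so it stays [e].
/k/ stays [k].
/u/ (between /k/ and /ʃ/): rule 2 targets it, but not before a voiced consonant → unchanged [u].
/ʃ/ (between /u/ and /o/) occurs between two vowels → [ʒ] by rule 1.
/o/ meets the environment for rule 2 (before a voiced consonant) → [oː].
/ɡ/ (word-final) is unaffected → [ɡ].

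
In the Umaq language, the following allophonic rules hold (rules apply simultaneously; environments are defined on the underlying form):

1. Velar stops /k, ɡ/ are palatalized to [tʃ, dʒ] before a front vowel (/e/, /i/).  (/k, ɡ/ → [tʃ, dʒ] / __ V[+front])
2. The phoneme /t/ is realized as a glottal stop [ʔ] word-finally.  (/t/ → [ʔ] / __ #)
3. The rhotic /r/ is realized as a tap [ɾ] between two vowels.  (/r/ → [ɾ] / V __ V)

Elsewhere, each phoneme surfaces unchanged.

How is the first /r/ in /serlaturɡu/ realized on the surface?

/r/ (between /e/ and /l/) fails the environment for rule 3, so it stays [r].

[r]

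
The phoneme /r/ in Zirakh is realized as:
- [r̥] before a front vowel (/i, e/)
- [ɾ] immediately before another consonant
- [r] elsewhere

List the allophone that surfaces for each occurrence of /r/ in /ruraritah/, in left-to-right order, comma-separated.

Occurrence 1 (position 1): no conditioning environment matches → elsewhere allophone [r].
Occurrence 2 (position 3): no conditioning environment matches → elsewhere allophone [r].
Occurrence 3 (position 5): before a front vowel (/i, e/) → [r̥].

[r], [r], [r̥]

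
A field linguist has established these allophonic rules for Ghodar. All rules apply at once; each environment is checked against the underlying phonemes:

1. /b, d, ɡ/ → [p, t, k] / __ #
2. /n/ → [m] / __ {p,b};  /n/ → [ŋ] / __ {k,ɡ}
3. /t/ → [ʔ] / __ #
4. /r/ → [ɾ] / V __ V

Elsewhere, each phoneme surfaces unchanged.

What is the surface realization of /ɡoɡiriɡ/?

/ɡ/ (word-initial): rule 1 targets it, but not word-finally → unchanged [ɡ].
/o/ (between /ɡ/ and /ɡ/) is unaffected → [o].
/ɡ/ (between /o/ and /i/) fails the environment for rule 1, so it stays [ɡ].
/i/ (between /ɡ/ and /r/): no rule targets it → [i].
Rule 4 applies to /r/ (between /i/ and /i/: between two vowels) → [ɾ].
/i/ (between /r/ and /ɡ/): no rule targets it → [i].
/ɡ/ — word-final, word-finally — surfaces as [k] (rule 1).

[ɡoɡiɾik]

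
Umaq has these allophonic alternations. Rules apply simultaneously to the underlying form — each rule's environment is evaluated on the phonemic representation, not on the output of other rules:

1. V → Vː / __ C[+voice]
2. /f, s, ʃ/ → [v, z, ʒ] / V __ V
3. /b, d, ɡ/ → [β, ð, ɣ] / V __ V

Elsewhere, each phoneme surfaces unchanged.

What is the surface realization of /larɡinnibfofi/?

[laːrɡiːnniːbfovi]

/l/ stays [l].
/a/ meets the environment for rule 1 (before a voiced consonant) → [aː].
/r/ stays [r].
/ɡ/ (between /r/ and /i/) is in the target of rule 3 but the environment (between two vowels) is not met → [ɡ].
Rule 1 applies to /i/ (between /ɡ/ and /n/: before a voiced consonant) → [iː].
/n/ — not in any rule's target class → [n].
/n/ (between /n/ and /i/): no rule targets it → [n].
/i/ (between /n/ and /b/): before a voiced consonant, so rule 1 applies → [iː].
/b/ (between /i/ and /f/) fails the environment for rule 3, so it stays [b].
/f/ (between /b/ and /o/) is in the target of rule 2 but the environment (between two vowels) is not met → [f].
/o/ (between /f/ and /f/) fails the environment for rule 1, so it stays [o].
Rule 2 applies to /f/ (between /o/ and /i/: between two vowels) → [v].
/i/ (word-final) is in the target of rule 1 but the environment (before a voiced consonant) is not met → [i].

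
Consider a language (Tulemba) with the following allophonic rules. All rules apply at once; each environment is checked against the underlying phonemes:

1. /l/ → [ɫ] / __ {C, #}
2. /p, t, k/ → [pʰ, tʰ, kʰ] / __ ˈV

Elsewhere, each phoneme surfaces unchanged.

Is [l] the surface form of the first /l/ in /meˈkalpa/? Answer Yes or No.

No

/l/ (between /a/ and /p/) occurs word-finally or immediately before a consonant → [ɫ] by rule 1.
The actual realization is [ɫ], not [l].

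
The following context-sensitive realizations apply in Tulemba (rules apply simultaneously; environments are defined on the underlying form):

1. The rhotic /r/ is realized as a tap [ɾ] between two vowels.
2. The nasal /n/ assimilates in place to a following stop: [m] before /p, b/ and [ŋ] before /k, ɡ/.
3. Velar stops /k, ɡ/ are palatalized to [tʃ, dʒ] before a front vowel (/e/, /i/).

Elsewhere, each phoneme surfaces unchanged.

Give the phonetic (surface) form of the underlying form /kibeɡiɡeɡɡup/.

/k/ (word-initial) occurs before a front vowel → [tʃ] by rule 3.
Rule 3 applies to /ɡ/ (between /e/ and /i/: before a front vowel) → [dʒ].
Rule 3 applies to /ɡ/ (between /i/ and /e/: before a front vowel) → [dʒ].
/ɡ/ — between /e/ and /ɡ/; rule 3 does not apply here → [ɡ].
/ɡ/ (between /ɡ/ and /u/): rule 3 targets it, but not before a front vowel → unchanged [ɡ].

[tʃibedʒidʒeɡɡup]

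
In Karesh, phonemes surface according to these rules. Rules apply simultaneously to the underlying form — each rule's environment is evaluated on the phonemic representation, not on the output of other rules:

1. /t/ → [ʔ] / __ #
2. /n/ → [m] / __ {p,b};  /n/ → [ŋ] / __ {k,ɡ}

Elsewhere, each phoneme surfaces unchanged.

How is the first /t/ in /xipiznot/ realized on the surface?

/t/ — word-final, word-finally — surfaces as [ʔ] (rule 1).

[ʔ]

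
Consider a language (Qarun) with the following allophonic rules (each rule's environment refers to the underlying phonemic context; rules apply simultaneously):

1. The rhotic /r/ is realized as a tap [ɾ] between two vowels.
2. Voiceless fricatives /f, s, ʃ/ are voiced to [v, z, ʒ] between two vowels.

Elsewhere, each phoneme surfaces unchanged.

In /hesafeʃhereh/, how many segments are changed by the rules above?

3

Segments that undergo a rule: /s/ → [z] (rule 2); /f/ → [v] (rule 2); /r/ → [ɾ] (rule 1).
All other segments surface unchanged.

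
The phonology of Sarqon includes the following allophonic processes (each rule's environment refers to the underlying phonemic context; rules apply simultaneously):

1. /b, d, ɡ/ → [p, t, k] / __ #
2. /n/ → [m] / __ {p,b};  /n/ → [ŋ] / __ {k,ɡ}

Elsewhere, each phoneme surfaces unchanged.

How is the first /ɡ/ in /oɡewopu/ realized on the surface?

/ɡ/ — between /o/ and /e/; rule 1 does not apply here → [ɡ].

[ɡ]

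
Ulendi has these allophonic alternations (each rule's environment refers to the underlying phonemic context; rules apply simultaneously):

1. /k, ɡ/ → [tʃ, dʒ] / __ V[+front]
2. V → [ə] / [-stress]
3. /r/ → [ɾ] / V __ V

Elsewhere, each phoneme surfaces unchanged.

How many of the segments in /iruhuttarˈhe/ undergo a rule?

Segments that undergo a rule: /i/ → [ə] (rule 2); /r/ → [ɾ] (rule 3); /u/ → [ə] (rule 2); /u/ → [ə] (rule 2); /a/ → [ə] (rule 2).
All other segments surface unchanged.

5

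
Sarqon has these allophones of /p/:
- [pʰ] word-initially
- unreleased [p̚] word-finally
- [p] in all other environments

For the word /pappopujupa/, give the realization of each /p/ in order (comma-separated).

[pʰ], [p], [p], [p], [p]

Occurrence 1 (position 1): word-initially → [pʰ].
Occurrence 2 (position 3): no conditioning environment matches → elsewhere allophone [p].
Occurrence 3 (position 4): no conditioning environment matches → elsewhere allophone [p].
Occurrence 4 (position 6): no conditioning environment matches → elsewhere allophone [p].
Occurrence 5 (position 10): no conditioning environment matches → elsewhere allophone [p].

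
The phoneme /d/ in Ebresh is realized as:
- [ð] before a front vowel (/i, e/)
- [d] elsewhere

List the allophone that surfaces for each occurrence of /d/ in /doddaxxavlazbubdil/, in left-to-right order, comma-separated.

[d], [d], [d], [ð]

Occurrence 1 (position 1): no conditioning environment matches → elsewhere allophone [d].
Occurrence 2 (position 3): no conditioning environment matches → elsewhere allophone [d].
Occurrence 3 (position 4): no conditioning environment matches → elsewhere allophone [d].
Occurrence 4 (position 16): before a front vowel (/i, e/) → [ð].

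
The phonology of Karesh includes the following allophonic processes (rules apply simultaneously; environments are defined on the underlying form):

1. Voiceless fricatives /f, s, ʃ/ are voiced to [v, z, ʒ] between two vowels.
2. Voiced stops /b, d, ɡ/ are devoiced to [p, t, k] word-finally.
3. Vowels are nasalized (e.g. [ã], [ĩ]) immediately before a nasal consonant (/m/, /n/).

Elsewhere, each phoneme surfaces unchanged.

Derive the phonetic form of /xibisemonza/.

/x/ (word-initial) is unaffected → [x].
/i/ (between /x/ and /b/) fails the environment for rule 3, so it stays [i].
/b/ — between /i/ and /i/; rule 2 does not apply here → [b].
/i/ — between /b/ and /s/; rule 3 does not apply here → [i].
/s/ — between /i/ and /e/, between two vowels — surfaces as [z] (rule 1).
/e/ — between /s/ and /m/, before a nasal consonant — surfaces as [ẽ] (rule 3).
/m/ (between /e/ and /o/): no rule targets it → [m].
/o/ (between /m/ and /n/) occurs before a nasal consonant → [õ] by rule 3.
/n/ — not in any rule's target class → [n].
/z/ — not in any rule's target class → [z].
/a/ (word-final) is in the target of rule 3 but the environment (before a nasal consonant) is not met → [a].

[xibizẽmõnza]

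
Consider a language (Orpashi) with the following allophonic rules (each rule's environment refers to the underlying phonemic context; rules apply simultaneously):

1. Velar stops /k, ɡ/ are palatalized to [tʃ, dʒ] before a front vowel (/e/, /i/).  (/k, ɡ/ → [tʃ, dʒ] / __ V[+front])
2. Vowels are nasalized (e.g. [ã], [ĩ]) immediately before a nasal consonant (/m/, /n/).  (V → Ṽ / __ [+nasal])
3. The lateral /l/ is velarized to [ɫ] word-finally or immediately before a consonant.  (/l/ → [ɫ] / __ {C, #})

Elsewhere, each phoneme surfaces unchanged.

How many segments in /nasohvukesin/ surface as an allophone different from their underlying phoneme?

Segments that undergo a rule: /k/ → [tʃ] (rule 1); /i/ → [ĩ] (rule 2).
All other segments surface unchanged.

2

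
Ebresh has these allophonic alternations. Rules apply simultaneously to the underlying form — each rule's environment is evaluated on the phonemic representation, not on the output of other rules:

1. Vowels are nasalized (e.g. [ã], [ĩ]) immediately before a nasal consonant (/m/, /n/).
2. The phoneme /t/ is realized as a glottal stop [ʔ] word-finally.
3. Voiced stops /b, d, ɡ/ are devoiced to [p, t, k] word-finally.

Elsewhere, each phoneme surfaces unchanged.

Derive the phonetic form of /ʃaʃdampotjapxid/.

[ʃaʃdãmpotjapxit]

/ʃ/ stays [ʃ].
/a/ — between /ʃ/ and /ʃ/; rule 1 does not apply here → [a].
/ʃ/ (between /a/ and /d/): no rule targets it → [ʃ].
/d/ (between /ʃ/ and /a/) fails the environment for rule 3, so it stays [d].
/a/ (between /d/ and /m/): before a nasal consonant, so rule 1 applies → [ã].
/m/ stays [m].
/p/ — not in any rule's target class → [p].
/o/ (between /p/ and /t/) is in the target of rule 1 but the environment (before a nasal consonant) is not met → [o].
/t/ (between /o/ and /j/) fails the environment for rule 2, so it stays [t].
/j/ (between /t/ and /a/): no rule targets it → [j].
/a/ (between /j/ and /p/): rule 1 targets it, but not before a nasal consonant → unchanged [a].
/p/ — not in any rule's target class → [p].
/x/ (between /p/ and /i/) is unaffected → [x].
/i/ — between /x/ and /d/; rule 1 does not apply here → [i].
/d/ (word-final): word-finally, so rule 3 applies → [t].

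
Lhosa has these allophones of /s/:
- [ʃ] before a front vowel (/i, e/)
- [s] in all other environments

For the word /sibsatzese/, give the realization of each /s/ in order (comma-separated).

[ʃ], [s], [ʃ]

Occurrence 1 (position 1): before a front vowel (/i, e/) → [ʃ].
Occurrence 2 (position 4): no conditioning environment matches → elsewhere allophone [s].
Occurrence 3 (position 9): before a front vowel (/i, e/) → [ʃ].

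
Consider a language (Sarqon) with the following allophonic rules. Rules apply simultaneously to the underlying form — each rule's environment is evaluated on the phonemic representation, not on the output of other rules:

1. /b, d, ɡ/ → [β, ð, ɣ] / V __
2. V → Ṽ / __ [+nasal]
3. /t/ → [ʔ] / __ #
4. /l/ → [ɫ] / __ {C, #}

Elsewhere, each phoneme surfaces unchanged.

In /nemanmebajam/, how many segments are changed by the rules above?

Segments that undergo a rule: /e/ → [ẽ] (rule 2); /a/ → [ã] (rule 2); /b/ → [β] (rule 1); /a/ → [ã] (rule 2).
All other segments surface unchanged.

4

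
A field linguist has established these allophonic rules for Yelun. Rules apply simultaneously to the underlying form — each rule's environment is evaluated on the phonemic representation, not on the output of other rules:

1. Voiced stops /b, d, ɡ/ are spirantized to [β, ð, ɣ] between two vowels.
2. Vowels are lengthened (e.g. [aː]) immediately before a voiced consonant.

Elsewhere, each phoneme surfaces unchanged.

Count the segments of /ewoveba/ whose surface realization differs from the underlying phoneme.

4

Segments that undergo a rule: /e/ → [eː] (rule 2); /o/ → [oː] (rule 2); /e/ → [eː] (rule 2); /b/ → [β] (rule 1).
All other segments surface unchanged.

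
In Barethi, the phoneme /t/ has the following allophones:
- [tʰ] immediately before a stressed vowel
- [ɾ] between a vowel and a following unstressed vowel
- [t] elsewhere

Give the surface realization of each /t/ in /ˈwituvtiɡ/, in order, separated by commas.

Occurrence 1 (position 3): between a vowel and an unstressed vowel → [ɾ].
Occurrence 2 (position 6): no conditioning environment matches → elsewhere allophone [t].

[ɾ], [t]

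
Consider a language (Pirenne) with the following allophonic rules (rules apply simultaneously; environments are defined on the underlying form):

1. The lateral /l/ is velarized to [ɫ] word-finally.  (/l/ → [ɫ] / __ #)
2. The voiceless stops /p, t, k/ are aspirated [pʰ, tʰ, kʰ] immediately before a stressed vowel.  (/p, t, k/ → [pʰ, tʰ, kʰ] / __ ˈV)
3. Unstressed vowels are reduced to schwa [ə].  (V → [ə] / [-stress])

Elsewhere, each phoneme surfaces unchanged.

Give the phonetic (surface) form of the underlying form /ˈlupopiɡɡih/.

/l/ (word-initial) is in the target of rule 1 but the environment (word-finally) is not met → [l].
/u/ (between /l/ and /p/): rule 3 targets it, but not in an unstressed syllable → unchanged [u].
/p/ (between /u/ and /o/) fails the environment for rule 2, so it stays [p].
/o/ — between /p/ and /p/, in an unstressed syllable — surfaces as [ə] (rule 3).
/p/ — between /o/ and /i/; rule 2 does not apply here → [p].
/i/ meets the environment for rule 3 (in an unstressed syllable) → [ə].
/ɡ/ — not in any rule's target class → [ɡ].
/ɡ/ (between /ɡ/ and /i/): no rule targets it → [ɡ].
Rule 3 applies to /i/ (between /ɡ/ and /h/: in an unstressed syllable) → [ə].
/h/ (word-final) is unaffected → [h].

[ˈlupəpəɡɡəh]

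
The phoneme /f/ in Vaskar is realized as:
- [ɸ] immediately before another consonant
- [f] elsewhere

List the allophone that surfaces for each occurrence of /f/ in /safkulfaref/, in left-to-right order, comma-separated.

[ɸ], [f], [f]

Occurrence 1 (position 3): immediately before another consonant → [ɸ].
Occurrence 2 (position 7): no conditioning environment matches → elsewhere allophone [f].
Occurrence 3 (position 11): no conditioning environment matches → elsewhere allophone [f].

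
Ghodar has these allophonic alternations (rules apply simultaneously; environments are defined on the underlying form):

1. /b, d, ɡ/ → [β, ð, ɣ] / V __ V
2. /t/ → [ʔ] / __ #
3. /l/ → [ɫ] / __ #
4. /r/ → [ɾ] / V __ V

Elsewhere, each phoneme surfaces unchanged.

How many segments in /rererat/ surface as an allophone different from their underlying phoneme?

Segments that undergo a rule: /r/ → [ɾ] (rule 4); /r/ → [ɾ] (rule 4); /t/ → [ʔ] (rule 2).
All other segments surface unchanged.

3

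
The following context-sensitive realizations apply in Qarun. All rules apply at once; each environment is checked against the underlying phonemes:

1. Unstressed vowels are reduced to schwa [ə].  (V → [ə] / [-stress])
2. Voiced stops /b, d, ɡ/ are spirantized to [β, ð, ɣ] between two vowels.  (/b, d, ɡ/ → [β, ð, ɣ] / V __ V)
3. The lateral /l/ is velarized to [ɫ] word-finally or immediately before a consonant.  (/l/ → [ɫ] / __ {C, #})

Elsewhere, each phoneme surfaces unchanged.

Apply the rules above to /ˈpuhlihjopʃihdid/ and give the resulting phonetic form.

[ˈpuhləhjəpʃəhdəd]

/p/ — not in any rule's target class → [p].
/u/ (between /p/ and /h/) fails the environment for rule 1, so it stays [u].
/h/ (between /u/ and /l/) is unaffected → [h].
/l/ (between /h/ and /i/) fails the environment for rule 3, so it stays [l].
Rule 1 applies to /i/ (between /l/ and /h/: in an unstressed syllable) → [ə].
/h/ — not in any rule's target class → [h].
/j/ (between /h/ and /o/): no rule targets it → [j].
Rule 1 applies to /o/ (between /j/ and /p/: in an unstressed syllable) → [ə].
/p/ stays [p].
/ʃ/ stays [ʃ].
/i/ — between /ʃ/ and /h/, in an unstressed syllable — surfaces as [ə] (rule 1).
/h/ (between /i/ and /d/) is unaffected → [h].
/d/ (between /h/ and /i/) is in the target of rule 2 but the environment (between two vowels) is not met → [d].
/i/ meets the environment for rule 1 (in an unstressed syllable) → [ə].
/d/ (word-final) fails the environment for rule 2, so it stays [d].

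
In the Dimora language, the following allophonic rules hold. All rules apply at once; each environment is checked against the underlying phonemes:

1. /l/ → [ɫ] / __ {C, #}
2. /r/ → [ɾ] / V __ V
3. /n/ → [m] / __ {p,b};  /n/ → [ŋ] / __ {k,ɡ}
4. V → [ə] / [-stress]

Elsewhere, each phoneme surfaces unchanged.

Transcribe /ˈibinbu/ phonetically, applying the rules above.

[ˈibəmbə]

/i/ (word-initial) fails the environment for rule 4, so it stays [i].
/b/ (between /i/ and /i/) is unaffected → [b].
/i/ — between /b/ and /n/, in an unstressed syllable — surfaces as [ə] (rule 4).
/n/ (between /i/ and /b/): before a labial or velar stop, so rule 3 applies → [m].
/b/ — not in any rule's target class → [b].
/u/ (word-final) occurs in an unstressed syllable → [ə] by rule 4.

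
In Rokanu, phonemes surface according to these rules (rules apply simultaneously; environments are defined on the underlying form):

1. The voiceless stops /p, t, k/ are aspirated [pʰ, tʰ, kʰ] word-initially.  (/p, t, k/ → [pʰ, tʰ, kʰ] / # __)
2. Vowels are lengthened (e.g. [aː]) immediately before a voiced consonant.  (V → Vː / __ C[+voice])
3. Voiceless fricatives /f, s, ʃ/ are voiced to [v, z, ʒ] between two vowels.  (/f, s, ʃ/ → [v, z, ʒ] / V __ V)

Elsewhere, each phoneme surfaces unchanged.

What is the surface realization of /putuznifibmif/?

/p/ (word-initial) occurs word-initially → [pʰ] by rule 1.
/u/ — between /p/ and /t/; rule 2 does not apply here → [u].
/t/ (between /u/ and /u/): rule 1 targets it, but not word-initially → unchanged [t].
Rule 2 applies to /u/ (between /t/ and /z/: before a voiced consonant) → [uː].
/i/ (between /n/ and /f/): rule 2 targets it, but not before a voiced consonant → unchanged [i].
/f/ meets the environment for rule 3 (between two vowels) → [v].
/i/ — between /f/ and /b/, before a voiced consonant — surfaces as [iː] (rule 2).
/i/ (between /m/ and /f/) is in the target of rule 2 but the environment (before a voiced consonant) is not met → [i].
/f/ — word-final; rule 3 does not apply here → [f].

[pʰutuːzniviːbmif]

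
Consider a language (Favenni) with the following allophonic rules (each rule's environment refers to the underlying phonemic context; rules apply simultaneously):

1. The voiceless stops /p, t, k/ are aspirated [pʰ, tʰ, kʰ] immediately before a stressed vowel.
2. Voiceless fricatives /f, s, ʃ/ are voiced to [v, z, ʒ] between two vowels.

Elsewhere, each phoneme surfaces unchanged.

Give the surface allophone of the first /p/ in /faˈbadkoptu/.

[p]

/p/ (between /o/ and /t/) fails the environment for rule 1, so it stays [p].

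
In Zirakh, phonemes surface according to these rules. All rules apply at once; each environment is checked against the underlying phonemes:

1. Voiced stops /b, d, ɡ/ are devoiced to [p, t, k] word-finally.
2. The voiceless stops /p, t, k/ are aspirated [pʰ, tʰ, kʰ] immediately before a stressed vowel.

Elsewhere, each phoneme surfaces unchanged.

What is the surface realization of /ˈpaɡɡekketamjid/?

Rule 2 applies to /p/ (word-initial: immediately before a stressed vowel) → [pʰ].
/a/ stays [a].
/ɡ/ — between /a/ and /ɡ/; rule 1 does not apply here → [ɡ].
/ɡ/ (between /ɡ/ and /e/) fails the environment for rule 1, so it stays [ɡ].
/e/ (between /ɡ/ and /k/): no rule targets it → [e].
/k/ (between /e/ and /k/) is in the target of rule 2 but the environment (immediately before a stressed vowel) is not met → [k].
/k/ — between /k/ and /e/; rule 2 does not apply here → [k].
/e/ (between /k/ and /t/): no rule targets it → [e].
/t/ (between /e/ and /a/): rule 2 targets it, but not immediately before a stressed vowel → unchanged [t].
/a/ stays [a].
/m/ (between /a/ and /j/) is unaffected → [m].
/j/ stays [j].
/i/ — not in any rule's target class → [i].
/d/ (word-final): word-finally, so rule 1 applies → [t].

[ˈpʰaɡɡekketamjit]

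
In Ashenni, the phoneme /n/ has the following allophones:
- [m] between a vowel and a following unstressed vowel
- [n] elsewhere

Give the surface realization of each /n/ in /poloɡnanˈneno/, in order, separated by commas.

[n], [n], [n], [m]

Occurrence 1 (position 6): no conditioning environment matches → elsewhere allophone [n].
Occurrence 2 (position 8): no conditioning environment matches → elsewhere allophone [n].
Occurrence 3 (position 9): no conditioning environment matches → elsewhere allophone [n].
Occurrence 4 (position 11): between a vowel and a following unstressed vowel → [m].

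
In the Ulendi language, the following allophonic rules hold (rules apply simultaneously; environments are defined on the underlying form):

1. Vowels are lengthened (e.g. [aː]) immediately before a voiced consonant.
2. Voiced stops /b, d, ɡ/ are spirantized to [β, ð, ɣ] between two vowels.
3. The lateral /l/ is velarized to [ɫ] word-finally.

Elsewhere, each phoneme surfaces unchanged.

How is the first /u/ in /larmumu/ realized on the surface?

/u/ — between /m/ and /m/, before a voiced consonant — surfaces as [uː] (rule 1).

[uː]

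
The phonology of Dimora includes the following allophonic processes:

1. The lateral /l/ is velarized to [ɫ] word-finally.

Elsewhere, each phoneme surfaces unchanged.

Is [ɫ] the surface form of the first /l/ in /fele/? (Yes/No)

No

/l/ (between /e/ and /e/) fails the environment for rule 1, so it stays [l].
The actual realization is [l], not [ɫ].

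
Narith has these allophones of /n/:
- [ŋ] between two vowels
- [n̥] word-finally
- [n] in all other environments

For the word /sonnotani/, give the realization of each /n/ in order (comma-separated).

Occurrence 1 (position 3): no conditioning environment matches → elsewhere allophone [n].
Occurrence 2 (position 4): no conditioning environment matches → elsewhere allophone [n].
Occurrence 3 (position 8): between two vowels → [ŋ].

[n], [n], [ŋ]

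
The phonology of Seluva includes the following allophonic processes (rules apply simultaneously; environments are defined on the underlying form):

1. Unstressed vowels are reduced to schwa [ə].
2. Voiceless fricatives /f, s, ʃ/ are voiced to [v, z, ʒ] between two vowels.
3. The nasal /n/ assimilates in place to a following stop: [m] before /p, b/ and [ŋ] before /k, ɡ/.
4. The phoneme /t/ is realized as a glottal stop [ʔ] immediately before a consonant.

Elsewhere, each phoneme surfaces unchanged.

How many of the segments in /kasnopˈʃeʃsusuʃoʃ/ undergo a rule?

7

Segments that undergo a rule: /a/ → [ə] (rule 1); /o/ → [ə] (rule 1); /u/ → [ə] (rule 1); /s/ → [z] (rule 2); /u/ → [ə] (rule 1); /ʃ/ → [ʒ] (rule 2); /o/ → [ə] (rule 1).
All other segments surface unchanged.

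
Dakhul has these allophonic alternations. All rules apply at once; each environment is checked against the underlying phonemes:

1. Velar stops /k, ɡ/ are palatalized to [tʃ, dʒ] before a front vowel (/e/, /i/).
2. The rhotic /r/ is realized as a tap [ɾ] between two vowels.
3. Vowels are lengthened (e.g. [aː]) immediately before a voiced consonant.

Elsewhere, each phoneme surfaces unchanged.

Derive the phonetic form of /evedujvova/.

[eːveːduːjvoːva]

/e/ meets the environment for rule 3 (before a voiced consonant) → [eː].
/v/ (between /e/ and /e/): no rule targets it → [v].
/e/ (between /v/ and /d/) occurs before a voiced consonant → [eː] by rule 3.
/d/ stays [d].
/u/ meets the environment for rule 3 (before a voiced consonant) → [uː].
/j/ (between /u/ and /v/) is unaffected → [j].
/v/ (between /j/ and /o/) is unaffected → [v].
/o/ (between /v/ and /v/) occurs before a voiced consonant → [oː] by rule 3.
/v/ — not in any rule's target class → [v].
/a/ (word-final): rule 3 targets it, but not before a voiced consonant → unchanged [a].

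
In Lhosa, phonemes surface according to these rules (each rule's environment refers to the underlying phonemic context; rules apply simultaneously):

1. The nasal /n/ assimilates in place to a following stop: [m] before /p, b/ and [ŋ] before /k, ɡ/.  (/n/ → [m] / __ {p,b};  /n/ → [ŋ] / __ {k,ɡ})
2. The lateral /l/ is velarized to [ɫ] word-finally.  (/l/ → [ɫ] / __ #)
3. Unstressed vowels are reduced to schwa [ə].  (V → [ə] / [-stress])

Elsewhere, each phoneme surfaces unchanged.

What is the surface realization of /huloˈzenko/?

[hələˈzeŋkə]

/h/ (word-initial) is unaffected → [h].
/u/ (between /h/ and /l/) occurs in an unstressed syllable → [ə] by rule 3.
/l/ (between /u/ and /o/) fails the environment for rule 2, so it stays [l].
/o/ meets the environment for rule 3 (in an unstressed syllable) → [ə].
/z/ (between /o/ and /e/) is unaffected → [z].
/e/ (between /z/ and /n/) fails the environment for rule 3, so it stays [e].
/n/ (between /e/ and /k/) occurs before a labial or velar stop → [ŋ] by rule 1.
/k/ (between /n/ and /o/): no rule targets it → [k].
/o/ — word-final, in an unstressed syllable — surfaces as [ə] (rule 3).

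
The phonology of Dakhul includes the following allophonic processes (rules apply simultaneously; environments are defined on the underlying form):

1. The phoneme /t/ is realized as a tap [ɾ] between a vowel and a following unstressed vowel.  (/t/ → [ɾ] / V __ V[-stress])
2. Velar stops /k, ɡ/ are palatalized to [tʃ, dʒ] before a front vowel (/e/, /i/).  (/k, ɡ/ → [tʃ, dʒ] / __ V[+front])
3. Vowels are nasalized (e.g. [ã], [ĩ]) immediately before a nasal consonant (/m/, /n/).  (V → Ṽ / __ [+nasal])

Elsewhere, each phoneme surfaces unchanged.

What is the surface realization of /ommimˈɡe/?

/o/ — word-initial, before a nasal consonant — surfaces as [õ] (rule 3).
/m/ stays [m].
/m/ (between /m/ and /i/): no rule targets it → [m].
/i/ meets the environment for rule 3 (before a nasal consonant) → [ĩ].
/m/ (between /i/ and /ɡ/): no rule targets it → [m].
/ɡ/ — between /m/ and /e/, before a front vowel — surfaces as [dʒ] (rule 2).
/e/ (word-final): rule 3 targets it, but not before a nasal consonant → unchanged [e].

[õmmĩmˈdʒe]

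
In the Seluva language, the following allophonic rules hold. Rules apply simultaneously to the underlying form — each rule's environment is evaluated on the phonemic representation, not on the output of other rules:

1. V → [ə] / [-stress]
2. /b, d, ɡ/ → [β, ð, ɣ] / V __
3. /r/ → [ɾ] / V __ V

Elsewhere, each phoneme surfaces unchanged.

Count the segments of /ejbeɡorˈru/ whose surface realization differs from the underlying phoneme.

4

Segments that undergo a rule: /e/ → [ə] (rule 1); /e/ → [ə] (rule 1); /ɡ/ → [ɣ] (rule 2); /o/ → [ə] (rule 1).
All other segments surface unchanged.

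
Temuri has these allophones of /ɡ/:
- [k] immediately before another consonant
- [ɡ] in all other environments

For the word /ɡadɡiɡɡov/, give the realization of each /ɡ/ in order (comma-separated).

Occurrence 1 (position 1): no conditioning environment matches → elsewhere allophone [ɡ].
Occurrence 2 (position 4): no conditioning environment matches → elsewhere allophone [ɡ].
Occurrence 3 (position 6): immediately before another consonant → [k].
Occurrence 4 (position 7): no conditioning environment matches → elsewhere allophone [ɡ].

[ɡ], [ɡ], [k], [ɡ]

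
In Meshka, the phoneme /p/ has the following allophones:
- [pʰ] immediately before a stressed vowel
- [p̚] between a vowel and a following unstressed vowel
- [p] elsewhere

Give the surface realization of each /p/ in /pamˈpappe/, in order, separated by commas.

[p], [pʰ], [p], [p]

Occurrence 1 (position 1): no conditioning environment matches → elsewhere allophone [p].
Occurrence 2 (position 4): immediately before a stressed vowel → [pʰ].
Occurrence 3 (position 6): no conditioning environment matches → elsewhere allophone [p].
Occurrence 4 (position 7): no conditioning environment matches → elsewhere allophone [p].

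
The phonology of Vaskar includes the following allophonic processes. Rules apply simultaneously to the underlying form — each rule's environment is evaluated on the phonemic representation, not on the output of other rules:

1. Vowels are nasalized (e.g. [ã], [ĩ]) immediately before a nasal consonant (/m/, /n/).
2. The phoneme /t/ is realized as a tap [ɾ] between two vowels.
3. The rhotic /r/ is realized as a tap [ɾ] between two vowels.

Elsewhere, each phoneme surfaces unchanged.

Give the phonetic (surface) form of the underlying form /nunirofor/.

/n/ stays [n].
/u/ — between /n/ and /n/, before a nasal consonant — surfaces as [ũ] (rule 1).
/n/ — not in any rule's target class → [n].
/i/ — between /n/ and /r/; rule 1 does not apply here → [i].
/r/ meets the environment for rule 3 (between two vowels) → [ɾ].
/o/ (between /r/ and /f/) fails the environment for rule 1, so it stays [o].
/f/ stays [f].
/o/ — between /f/ and /r/; rule 1 does not apply here → [o].
/r/ (word-final) is in the target of rule 3 but the environment (between two vowels) is not met → [r].

[nũniɾofor]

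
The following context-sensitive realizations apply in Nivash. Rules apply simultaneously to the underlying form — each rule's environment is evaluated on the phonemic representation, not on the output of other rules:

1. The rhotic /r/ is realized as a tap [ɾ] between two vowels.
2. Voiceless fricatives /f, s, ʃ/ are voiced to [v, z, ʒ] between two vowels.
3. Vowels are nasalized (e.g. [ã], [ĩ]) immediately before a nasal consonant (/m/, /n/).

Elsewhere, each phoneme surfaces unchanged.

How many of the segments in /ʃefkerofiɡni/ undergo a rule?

Segments that undergo a rule: /r/ → [ɾ] (rule 1); /f/ → [v] (rule 2).
All other segments surface unchanged.

2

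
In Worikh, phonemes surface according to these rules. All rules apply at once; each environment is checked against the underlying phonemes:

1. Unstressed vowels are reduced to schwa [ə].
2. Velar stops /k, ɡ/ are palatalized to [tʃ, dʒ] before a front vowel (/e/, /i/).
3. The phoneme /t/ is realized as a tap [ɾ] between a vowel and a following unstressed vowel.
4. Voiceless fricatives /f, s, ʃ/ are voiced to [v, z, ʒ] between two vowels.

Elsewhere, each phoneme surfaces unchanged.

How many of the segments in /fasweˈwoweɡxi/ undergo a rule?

Segments that undergo a rule: /a/ → [ə] (rule 1); /e/ → [ə] (rule 1); /e/ → [ə] (rule 1); /i/ → [ə] (rule 1).
All other segments surface unchanged.

4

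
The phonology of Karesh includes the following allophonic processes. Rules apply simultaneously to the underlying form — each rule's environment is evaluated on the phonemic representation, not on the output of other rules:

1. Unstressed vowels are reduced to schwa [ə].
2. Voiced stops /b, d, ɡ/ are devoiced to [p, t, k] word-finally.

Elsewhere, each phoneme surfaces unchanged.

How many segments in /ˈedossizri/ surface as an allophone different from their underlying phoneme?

Segments that undergo a rule: /o/ → [ə] (rule 1); /i/ → [ə] (rule 1); /i/ → [ə] (rule 1).
All other segments surface unchanged.

3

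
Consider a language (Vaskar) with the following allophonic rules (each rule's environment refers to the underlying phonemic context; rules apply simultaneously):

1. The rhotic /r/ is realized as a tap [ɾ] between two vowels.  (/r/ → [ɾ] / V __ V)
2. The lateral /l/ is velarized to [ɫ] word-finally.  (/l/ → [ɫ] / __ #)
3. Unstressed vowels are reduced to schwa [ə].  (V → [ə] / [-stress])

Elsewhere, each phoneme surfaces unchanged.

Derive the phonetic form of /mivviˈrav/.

[məvvəˈɾav]

/m/ (word-initial) is unaffected → [m].
Rule 3 applies to /i/ (between /m/ and /v/: in an unstressed syllable) → [ə].
/v/ (between /i/ and /v/) is unaffected → [v].
/v/ — not in any rule's target class → [v].
/i/ — between /v/ and /r/, in an unstressed syllable — surfaces as [ə] (rule 3).
/r/ — between /i/ and /a/, between two vowels — surfaces as [ɾ] (rule 1).
/a/ — between /r/ and /v/; rule 3 does not apply here → [a].
/v/ (word-final): no rule targets it → [v].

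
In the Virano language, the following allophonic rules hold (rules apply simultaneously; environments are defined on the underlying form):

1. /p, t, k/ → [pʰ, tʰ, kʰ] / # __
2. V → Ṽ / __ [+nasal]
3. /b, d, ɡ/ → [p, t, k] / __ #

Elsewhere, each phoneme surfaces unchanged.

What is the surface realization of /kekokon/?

Rule 1 applies to /k/ (word-initial: word-initially) → [kʰ].
/e/ (between /k/ and /k/) is in the target of rule 2 but the environment (before a nasal consonant) is not met → [e].
/k/ (between /e/ and /o/) is in the target of rule 1 but the environment (word-initially) is not met → [k].
/o/ (between /k/ and /k/) fails the environment for rule 2, so it stays [o].
/k/ (between /o/ and /o/): rule 1 targets it, but not word-initially → unchanged [k].
Rule 2 applies to /o/ (between /k/ and /n/: before a nasal consonant) → [õ].
/n/ (word-final) is unaffected → [n].

[kʰekokõn]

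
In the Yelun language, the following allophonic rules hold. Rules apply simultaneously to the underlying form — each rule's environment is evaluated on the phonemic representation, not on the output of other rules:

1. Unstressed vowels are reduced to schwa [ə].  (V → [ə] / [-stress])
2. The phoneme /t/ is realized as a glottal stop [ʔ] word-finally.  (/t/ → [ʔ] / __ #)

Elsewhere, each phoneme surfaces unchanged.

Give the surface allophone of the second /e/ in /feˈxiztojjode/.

[ə]

/e/ (word-final): in an unstressed syllable, so rule 1 applies → [ə].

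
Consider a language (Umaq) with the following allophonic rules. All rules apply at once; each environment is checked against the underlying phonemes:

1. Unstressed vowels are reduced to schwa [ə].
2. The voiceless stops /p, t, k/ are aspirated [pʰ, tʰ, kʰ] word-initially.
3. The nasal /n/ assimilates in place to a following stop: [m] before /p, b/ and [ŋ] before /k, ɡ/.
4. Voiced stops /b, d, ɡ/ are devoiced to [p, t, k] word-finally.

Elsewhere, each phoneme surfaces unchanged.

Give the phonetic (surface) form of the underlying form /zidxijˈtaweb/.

/z/ (word-initial): no rule targets it → [z].
/i/ (between /z/ and /d/): in an unstressed syllable, so rule 1 applies → [ə].
/d/ — between /i/ and /x/; rule 4 does not apply here → [d].
/x/ (between /d/ and /i/) is unaffected → [x].
/i/ — between /x/ and /j/, in an unstressed syllable — surfaces as [ə] (rule 1).
/j/ — not in any rule's target class → [j].
/t/ (between /j/ and /a/): rule 2 targets it, but not word-initially → unchanged [t].
/a/ (between /t/ and /w/): rule 1 targets it, but not in an unstressed syllable → unchanged [a].
/w/ (between /a/ and /e/) is unaffected → [w].
Rule 1 applies to /e/ (between /w/ and /b/: in an unstressed syllable) → [ə].
Rule 4 applies to /b/ (word-final: word-finally) → [p].

[zədxəjˈtawəp]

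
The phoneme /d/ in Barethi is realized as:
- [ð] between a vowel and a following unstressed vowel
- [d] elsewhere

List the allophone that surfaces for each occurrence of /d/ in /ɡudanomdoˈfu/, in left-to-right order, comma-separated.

[ð], [d]

Occurrence 1 (position 3): between a vowel and a following unstressed vowel → [ð].
Occurrence 2 (position 8): no conditioning environment matches → elsewhere allophone [d].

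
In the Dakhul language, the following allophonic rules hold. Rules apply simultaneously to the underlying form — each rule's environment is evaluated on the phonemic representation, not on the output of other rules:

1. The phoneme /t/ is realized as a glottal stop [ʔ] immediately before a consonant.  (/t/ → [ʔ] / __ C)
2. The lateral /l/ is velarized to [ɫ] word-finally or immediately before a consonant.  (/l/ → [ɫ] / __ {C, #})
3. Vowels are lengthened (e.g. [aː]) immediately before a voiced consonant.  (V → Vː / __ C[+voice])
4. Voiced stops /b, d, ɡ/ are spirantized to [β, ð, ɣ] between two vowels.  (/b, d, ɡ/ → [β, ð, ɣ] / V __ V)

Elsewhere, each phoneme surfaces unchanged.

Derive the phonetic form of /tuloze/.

/t/ (word-initial): rule 1 targets it, but not immediately before a consonant → unchanged [t].
/u/ meets the environment for rule 3 (before a voiced consonant) → [uː].
/l/ (between /u/ and /o/) fails the environment for rule 2, so it stays [l].
Rule 3 applies to /o/ (between /l/ and /z/: before a voiced consonant) → [oː].
/z/ stays [z].
/e/ (word-final) fails the environment for rule 3, so it stays [e].

[tuːloːze]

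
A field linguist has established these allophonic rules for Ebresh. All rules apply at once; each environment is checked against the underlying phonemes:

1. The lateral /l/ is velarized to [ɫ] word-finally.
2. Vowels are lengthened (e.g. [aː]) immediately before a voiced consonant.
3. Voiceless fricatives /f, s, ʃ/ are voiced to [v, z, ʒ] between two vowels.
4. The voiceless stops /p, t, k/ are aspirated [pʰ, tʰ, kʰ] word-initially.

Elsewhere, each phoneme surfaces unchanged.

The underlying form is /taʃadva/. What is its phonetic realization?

/t/ (word-initial): word-initially, so rule 4 applies → [tʰ].
/a/ — between /t/ and /ʃ/; rule 2 does not apply here → [a].
/ʃ/ meets the environment for rule 3 (between two vowels) → [ʒ].
/a/ meets the environment for rule 2 (before a voiced consonant) → [aː].
/d/ (between /a/ and /v/) is unaffected → [d].
/v/ (between /d/ and /a/): no rule targets it → [v].
/a/ (word-final) is in the target of rule 2 but the environment (before a voiced consonant) is not met → [a].

[tʰaʒaːdva]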